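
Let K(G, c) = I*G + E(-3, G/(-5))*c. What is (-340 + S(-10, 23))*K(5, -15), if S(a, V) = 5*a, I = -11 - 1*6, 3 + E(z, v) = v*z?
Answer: 33150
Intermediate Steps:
E(z, v) = -3 + v*z
I = -17 (I = -11 - 6 = -17)
K(G, c) = -17*G + c*(-3 + 3*G/5) (K(G, c) = -17*G + (-3 + (G/(-5))*(-3))*c = -17*G + (-3 + (G*(-⅕))*(-3))*c = -17*G + (-3 - G/5*(-3))*c = -17*G + (-3 + 3*G/5)*c = -17*G + c*(-3 + 3*G/5))
(-340 + S(-10, 23))*K(5, -15) = (-340 + 5*(-10))*(-17*5 + (⅗)*(-15)*(-5 + 5)) = (-340 - 50)*(-85 + (⅗)*(-15)*0) = -390*(-85 + 0) = -390*(-85) = 33150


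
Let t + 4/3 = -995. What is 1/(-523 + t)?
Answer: -3/4558 ≈ -0.00065818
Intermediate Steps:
t = -2989/3 (t = -4/3 - 995 = -2989/3 ≈ -996.33)
1/(-523 + t) = 1/(-523 - 2989/3) = 1/(-4558/3) = -3/4558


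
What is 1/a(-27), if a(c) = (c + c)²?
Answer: 1/2916 ≈ 0.00034294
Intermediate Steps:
a(c) = 4*c² (a(c) = (2*c)² = 4*c²)
1/a(-27) = 1/(4*(-27)²) = 1/(4*729) = 1/2916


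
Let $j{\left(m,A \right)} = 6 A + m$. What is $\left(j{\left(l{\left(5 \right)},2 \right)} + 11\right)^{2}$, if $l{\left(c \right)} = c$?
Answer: $784$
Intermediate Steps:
$j{\left(m,A \right)} = m + 6 A$
$\left(j{\left(l{\left(5 \right)},2 \right)} + 11\right)^{2} = \left(\left(5 + 6 \cdot 2\right) + 11\right)^{2} = \left(\left(5 + 12\right) + 11\right)^{2} = \left(17 + 11\right)^{2} = 28^{2} = 784$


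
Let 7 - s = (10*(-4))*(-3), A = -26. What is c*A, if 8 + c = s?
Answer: 3146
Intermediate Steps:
s = -113 (s = 7 - 10*(-4)*(-3) = 7 - (-40)*(-3) = 7 - 1*120 = 7 - 120 = -113)
c = -121 (c = -8 - 113 = -121)
c*A = -121*(-26) = 3146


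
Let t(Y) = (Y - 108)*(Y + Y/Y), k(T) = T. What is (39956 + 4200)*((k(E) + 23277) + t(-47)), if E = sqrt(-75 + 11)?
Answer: 1342651492 + 353248*I ≈ 1.3427e+9 + 3.5325e+5*I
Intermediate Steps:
E = 8*I (E = sqrt(-64) = 8*I ≈ 8.0*I)
t(Y) = (1 + Y)*(-108 + Y) (t(Y) = (-108 + Y)*(Y + 1) = (-108 + Y)*(1 + Y) = (1 + Y)*(-108 + Y))
(39956 + 4200)*((k(E) + 23277) + t(-47)) = (39956 + 4200)*((8*I + 23277) + (-108 + (-47)**2 - 107*(-47))) = 44156*((23277 + 8*I) + (-108 + 2209 + 5029)) = 44156*((23277 + 8*I) + 7130) = 44156*(30407 + 8*I) = 1342651492 + 353248*I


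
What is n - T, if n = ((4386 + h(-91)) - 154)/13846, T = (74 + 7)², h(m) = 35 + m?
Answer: -45419715/6923 ≈ -6560.7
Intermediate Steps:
T = 6561 (T = 81² = 6561)
n = 2088/6923 (n = ((4386 + (35 - 91)) - 154)/13846 = ((4386 - 56) - 154)*(1/13846) = (4330 - 154)*(1/13846) = 4176*(1/13846) = 2088/6923 ≈ 0.30160)
n - T = 2088/6923 - 1*6561 = 2088/6923 - 6561 = -45419715/6923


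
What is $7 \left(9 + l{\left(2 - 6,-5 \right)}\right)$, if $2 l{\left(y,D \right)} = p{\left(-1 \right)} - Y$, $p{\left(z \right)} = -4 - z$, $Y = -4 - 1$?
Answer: $70$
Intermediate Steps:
$Y = -5$ ($Y = -4 - 1 = -5$)
$l{\left(y,D \right)} = 1$ ($l{\left(y,D \right)} = \frac{\left(-4 - -1\right) - -5}{2} = \frac{\left(-4 + 1\right) + 5}{2} = \frac{-3 + 5}{2} = \frac{1}{2} \cdot 2 = 1$)
$7 \left(9 + l{\left(2 - 6,-5 \right)}\right) = 7 \left(9 + 1\right) = 7 \cdot 10 = 70$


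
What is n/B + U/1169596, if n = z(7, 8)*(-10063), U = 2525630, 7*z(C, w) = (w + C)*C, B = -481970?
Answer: 1515024521/612728461 ≈ 2.4726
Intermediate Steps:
z(C, w) = C*(C + w)/7 (z(C, w) = ((w + C)*C)/7 = ((C + w)*C)/7 = (C*(C + w))/7 = C*(C + w)/7)
n = -150945 (n = ((⅐)*7*(7 + 8))*(-10063) = ((⅐)*7*15)*(-10063) = 15*(-10063) = -150945)
n/B + U/1169596 = -150945/(-481970) + 2525630/1169596 = -150945*(-1/481970) + 2525630*(1/1169596) = 30189/96394 + 54905/25426 = 1515024521/612728461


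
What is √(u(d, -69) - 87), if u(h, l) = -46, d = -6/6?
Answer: I*√133 ≈ 11.533*I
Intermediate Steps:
d = -1 (d = -6*⅙ = -1)
√(u(d, -69) - 87) = √(-46 - 87) = √(-133) = I*√133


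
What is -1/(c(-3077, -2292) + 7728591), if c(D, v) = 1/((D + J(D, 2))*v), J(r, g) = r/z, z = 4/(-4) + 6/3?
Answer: -14104968/109011528740089 ≈ -1.2939e-7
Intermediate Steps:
z = 1 (z = 4*(-1/4) + 6*(1/3) = -1 + 2 = 1)
J(r, g) = r (J(r, g) = r/1 = r*1 = r)
c(D, v) = 1/(2*D*v) (c(D, v) = 1/((D + D)*v) = 1/((2*D)*v) = 1/(2*D*v))
-1/(c(-3077, -2292) + 7728591) = -1/((1/2)/(-3077*(-2292)) + 7728591) = -1/((1/2)*(-1/3077)*(-1/2292) + 7728591) = -1/(1/14104968 + 7728591) = -1/109011528740089/14104968 = -1*14104968/109011528740089 = -14104968/109011528740089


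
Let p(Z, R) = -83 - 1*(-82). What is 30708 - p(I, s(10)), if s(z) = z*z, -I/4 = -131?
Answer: 30709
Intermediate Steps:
I = 524 (I = -4*(-131) = 524)
s(z) = z²
p(Z, R) = -1 (p(Z, R) = -83 + 82 = -1)
30708 - p(I, s(10)) = 30708 - 1*(-1) = 30708 + 1 = 30709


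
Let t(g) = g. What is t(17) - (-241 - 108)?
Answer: 366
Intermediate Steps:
t(17) - (-241 - 108) = 17 - (-241 - 108) = 17 - 1*(-349) = 17 + 349 = 366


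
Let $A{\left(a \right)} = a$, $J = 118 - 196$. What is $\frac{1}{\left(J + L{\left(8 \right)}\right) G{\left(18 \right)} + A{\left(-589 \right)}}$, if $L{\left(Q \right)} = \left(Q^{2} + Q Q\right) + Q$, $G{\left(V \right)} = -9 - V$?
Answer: $- \frac{1}{2155} \approx -0.00046404$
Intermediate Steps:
$J = -78$
$L{\left(Q \right)} = Q + 2 Q^{2}$ ($L{\left(Q \right)} = \left(Q^{2} + Q^{2}\right) + Q = 2 Q^{2} + Q = Q + 2 Q^{2}$)
$\frac{1}{\left(J + L{\left(8 \right)}\right) G{\left(18 \right)} + A{\left(-589 \right)}} = \frac{1}{\left(-78 + 8 \left(1 + 2 \cdot 8\right)\right) \left(-9 - 18\right) - 589} = \frac{1}{\left(-78 + 8 \left(1 + 16\right)\right) \left(-9 - 18\right) - 589} = \frac{1}{\left(-78 + 8 \cdot 17\right) \left(-27\right) - 589} = \frac{1}{\left(-78 + 136\right) \left(-27\right) - 589} = \frac{1}{58 \left(-27\right) - 589} = \frac{1}{-1566 - 589} = \frac{1}{-2155} = - \frac{1}{2155}$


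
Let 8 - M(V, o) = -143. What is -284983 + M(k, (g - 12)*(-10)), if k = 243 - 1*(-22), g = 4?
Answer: -284832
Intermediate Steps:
k = 265 (k = 243 + 22 = 265)
M(V, o) = 151 (M(V, o) = 8 - 1*(-143) = 8 + 143 = 151)
-284983 + M(k, (g - 12)*(-10)) = -284983 + 151 = -284832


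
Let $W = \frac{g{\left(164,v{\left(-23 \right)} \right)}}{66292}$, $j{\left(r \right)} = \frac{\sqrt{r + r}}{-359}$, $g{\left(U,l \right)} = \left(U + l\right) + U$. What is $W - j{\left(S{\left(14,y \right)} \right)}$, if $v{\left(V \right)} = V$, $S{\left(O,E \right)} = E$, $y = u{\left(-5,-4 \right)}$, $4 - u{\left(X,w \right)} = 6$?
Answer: $\frac{305}{66292} + \frac{2 i}{359} \approx 0.0046009 + 0.005571 i$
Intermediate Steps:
$u{\left(X,w \right)} = -2$ ($u{\left(X,w \right)} = 4 - 6 = -2$)
$y = -2$
$g{\left(U,l \right)} = l + 2 U$
$j{\left(r \right)} = - \frac{\sqrt{2} \sqrt{r}}{359}$ ($j{\left(r \right)} = \sqrt{2 r} \left(- \frac{1}{359}\right) = \sqrt{2} \sqrt{r} \left(- \frac{1}{359}\right) = - \frac{\sqrt{2} \sqrt{r}}{359}$)
$W = \frac{305}{66292}$ ($W = \frac{-23 + 2 \cdot 164}{66292} = \left(-23 + 328\right) \frac{1}{66292} = 305 \cdot \frac{1}{66292} = \frac{305}{66292} \approx 0.0046009$)
$W - j{\left(S{\left(14,y \right)} \right)} = \frac{305}{66292} - - \frac{\sqrt{2} \sqrt{-2}}{359} = \frac{305}{66292} - - \frac{\sqrt{2} i \sqrt{2}}{359} = \frac{305}{66292} - - \frac{2 i}{359} = \frac{305}{66292} + \frac{2 i}{359}$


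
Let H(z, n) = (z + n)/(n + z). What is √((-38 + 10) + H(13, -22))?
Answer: 3*I*√3 ≈ 5.1962*I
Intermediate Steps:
H(z, n) = 1 (H(z, n) = (n + z)/(n + z) = 1)
√((-38 + 10) + H(13, -22)) = √((-38 + 10) + 1) = √(-28 + 1) = √(-27) = 3*I*√3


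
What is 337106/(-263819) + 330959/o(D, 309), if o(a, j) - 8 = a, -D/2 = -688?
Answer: 86846717717/365125496 ≈ 237.85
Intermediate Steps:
D = 1376 (D = -2*(-688) = 1376)
o(a, j) = 8 + a
337106/(-263819) + 330959/o(D, 309) = 337106/(-263819) + 330959/(8 + 1376) = 337106*(-1/263819) + 330959/1384 = -337106/263819 + 330959*(1/1384) = -337106/263819 + 330959/1384 = 86846717717/365125496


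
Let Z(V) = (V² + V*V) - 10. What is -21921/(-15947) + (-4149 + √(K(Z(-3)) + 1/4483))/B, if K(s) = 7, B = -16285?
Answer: 423147588/259696895 - √140685506/73005655 ≈ 1.6292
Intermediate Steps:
Z(V) = -10 + 2*V² (Z(V) = (V² + V²) - 10 = 2*V² - 10 = -10 + 2*V²)
-21921/(-15947) + (-4149 + √(K(Z(-3)) + 1/4483))/B = -21921/(-15947) + (-4149 + √(7 + 1/4483))/(-16285) = -21921*(-1/15947) + (-4149 + √(7 + 1/4483))*(-1/16285) = 21921/15947 + (-4149 + √(31382/4483))*(-1/16285) = 21921/15947 + (-4149 + √140685506/4483)*(-1/16285) = 21921/15947 + (4149/16285 - √140685506/73005655) = 423147588/259696895 - √140685506/73005655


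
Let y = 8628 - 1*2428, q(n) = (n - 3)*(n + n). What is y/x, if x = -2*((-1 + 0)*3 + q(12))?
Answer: -3100/213 ≈ -14.554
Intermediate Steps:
q(n) = 2*n*(-3 + n) (q(n) = (-3 + n)*(2*n) = 2*n*(-3 + n))
y = 6200 (y = 8628 - 2428 = 6200)
x = -426 (x = -2*((-1 + 0)*3 + 2*12*(-3 + 12)) = -2*(-1*3 + 2*12*9) = -2*(-3 + 216) = -2*213 = -426)
y/x = 6200/(-426) = 6200*(-1/426) = -3100/213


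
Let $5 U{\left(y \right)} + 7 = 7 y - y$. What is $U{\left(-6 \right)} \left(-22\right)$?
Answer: $\frac{946}{5} \approx 189.2$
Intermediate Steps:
$U{\left(y \right)} = - \frac{7}{5} + \frac{6 y}{5}$ ($U{\left(y \right)} = - \frac{7}{5} + \frac{7 y - y}{5} = - \frac{7}{5} + \frac{6 y}{5}$)
$U{\left(-6 \right)} \left(-22\right) = \left(- \frac{7}{5} + \frac{6}{5} \left(-6\right)\right) \left(-22\right) = \left(- \frac{7}{5} - \frac{36}{5}\right) \left(-22\right) = \left(- \frac{43}{5}\right) \left(-22\right) = \frac{946}{5}$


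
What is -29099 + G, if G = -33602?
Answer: -62701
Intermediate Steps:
-29099 + G = -29099 - 33602 = -62701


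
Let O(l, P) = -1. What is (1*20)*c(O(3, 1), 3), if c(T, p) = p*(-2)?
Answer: -120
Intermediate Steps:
c(T, p) = -2*p
(1*20)*c(O(3, 1), 3) = (1*20)*(-2*3) = 20*(-6) = -120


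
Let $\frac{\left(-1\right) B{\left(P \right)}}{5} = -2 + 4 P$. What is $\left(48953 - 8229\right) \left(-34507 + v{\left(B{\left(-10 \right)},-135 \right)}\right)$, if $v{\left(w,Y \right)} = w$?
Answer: $-1396711028$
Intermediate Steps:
$B{\left(P \right)} = 10 - 20 P$ ($B{\left(P \right)} = - 5 \left(-2 + 4 P\right) = 10 - 20 P$)
$\left(48953 - 8229\right) \left(-34507 + v{\left(B{\left(-10 \right)},-135 \right)}\right) = \left(48953 - 8229\right) \left(-34507 + \left(10 - -200\right)\right) = 40724 \left(-34507 + \left(10 + 200\right)\right) = 40724 \left(-34507 + 210\right) = 40724 \left(-34297\right) = -1396711028$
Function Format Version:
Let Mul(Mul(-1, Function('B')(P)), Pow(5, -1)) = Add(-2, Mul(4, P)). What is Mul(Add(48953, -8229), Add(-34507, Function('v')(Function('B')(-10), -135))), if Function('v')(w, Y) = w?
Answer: -1396711028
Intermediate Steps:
Function('B')(P) = Add(10, Mul(-20, P)) (Function('B')(P) = Mul(-5, Add(-2, Mul(4, P))) = Add(10, Mul(-20, P)))
Mul(Add(48953, -8229), Add(-34507, Function('v')(Function('B')(-10), -135))) = Mul(Add(48953, -8229), Add(-34507, Add(10, Mul(-20, -10)))) = Mul(40724, Add(-34507, Add(10, 200))) = Mul(40724, Add(-34507, 210)) = Mul(40724, -34297) = -1396711028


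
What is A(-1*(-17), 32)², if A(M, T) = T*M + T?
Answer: 331776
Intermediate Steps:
A(M, T) = T + M*T (A(M, T) = M*T + T = T + M*T)
A(-1*(-17), 32)² = (32*(1 - 1*(-17)))² = (32*(1 + 17))² = (32*18)² = 576² = 331776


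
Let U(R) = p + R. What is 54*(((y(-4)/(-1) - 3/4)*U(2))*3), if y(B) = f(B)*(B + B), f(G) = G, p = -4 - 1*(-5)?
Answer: -31833/2 ≈ -15917.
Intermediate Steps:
p = 1 (p = -4 + 5 = 1)
y(B) = 2*B² (y(B) = B*(B + B) = B*(2*B) = 2*B²)
U(R) = 1 + R
54*(((y(-4)/(-1) - 3/4)*U(2))*3) = 54*((((2*(-4)²)/(-1) - 3/4)*(1 + 2))*3) = 54*((((2*16)*(-1) - 3*¼)*3)*3) = 54*(((32*(-1) - ¾)*3)*3) = 54*(((-32 - ¾)*3)*3) = 54*(-131/4*3*3) = 54*(-393/4*3) = 54*(-1179/4) = -31833/2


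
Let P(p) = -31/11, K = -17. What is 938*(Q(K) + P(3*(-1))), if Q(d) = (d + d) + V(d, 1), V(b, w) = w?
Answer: -369572/11 ≈ -33597.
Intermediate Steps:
P(p) = -31/11 (P(p) = -31*1/11 = -31/11)
Q(d) = 1 + 2*d (Q(d) = (d + d) + 1 = 2*d + 1 = 1 + 2*d)
938*(Q(K) + P(3*(-1))) = 938*((1 + 2*(-17)) - 31/11) = 938*((1 - 34) - 31/11) = 938*(-33 - 31/11) = 938*(-394/11) = -369572/11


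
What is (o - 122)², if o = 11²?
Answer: 1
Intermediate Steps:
o = 121
(o - 122)² = (121 - 122)² = (-1)² = 1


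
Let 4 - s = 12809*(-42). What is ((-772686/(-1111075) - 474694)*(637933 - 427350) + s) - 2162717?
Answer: -111067462289221337/1111075 ≈ -9.9964e+10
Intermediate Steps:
s = 537982 (s = 4 - 12809*(-42) = 4 - 1*(-537978) = 4 + 537978 = 537982)
((-772686/(-1111075) - 474694)*(637933 - 427350) + s) - 2162717 = ((-772686/(-1111075) - 474694)*(637933 - 427350) + 537982) - 2162717 = ((-772686*(-1/1111075) - 474694)*210583 + 537982) - 2162717 = ((772686/1111075 - 474694)*210583 + 537982) - 2162717 = (-527419863364/1111075*210583 + 537982) - 2162717 = (-111065657086781212/1111075 + 537982) - 2162717 = -111065059348430562/1111075 - 2162717 = -111067462289221337/1111075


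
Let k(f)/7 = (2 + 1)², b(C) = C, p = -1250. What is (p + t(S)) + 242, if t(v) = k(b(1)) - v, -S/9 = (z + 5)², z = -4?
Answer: -936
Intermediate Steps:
k(f) = 63 (k(f) = 7*(2 + 1)² = 7*3² = 7*9 = 63)
S = -9 (S = -9*(-4 + 5)² = -9*1² = -9*1 = -9)
t(v) = 63 - v
(p + t(S)) + 242 = (-1250 + (63 - 1*(-9))) + 242 = (-1250 + (63 + 9)) + 242 = (-1250 + 72) + 242 = -1178 + 242 = -936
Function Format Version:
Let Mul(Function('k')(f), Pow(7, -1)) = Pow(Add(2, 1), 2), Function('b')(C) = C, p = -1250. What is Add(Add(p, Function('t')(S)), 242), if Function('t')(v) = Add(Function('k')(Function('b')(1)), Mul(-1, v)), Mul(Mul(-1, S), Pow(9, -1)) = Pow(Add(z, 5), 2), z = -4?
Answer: -936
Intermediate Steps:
Function('k')(f) = 63 (Function('k')(f) = Mul(7, Pow(Add(2, 1), 2)) = Mul(7, Pow(3, 2)) = Mul(7, 9) = 63)
S = -9 (S = Mul(-9, Pow(Add(-4, 5), 2)) = Mul(-9, Pow(1, 2)) = Mul(-9, 1) = -9)
Function('t')(v) = Add(63, Mul(-1, v))
Add(Add(p, Function('t')(S)), 242) = Add(Add(-1250, Add(63, Mul(-1, -9))), 242) = Add(Add(-1250, Add(63, 9)), 242) = Add(Add(-1250, 72), 242) = Add(-1178, 242) = -936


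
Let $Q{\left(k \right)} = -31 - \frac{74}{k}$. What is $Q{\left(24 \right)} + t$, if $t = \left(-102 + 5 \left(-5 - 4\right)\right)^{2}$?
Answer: $\frac{258899}{12} \approx 21575.0$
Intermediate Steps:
$Q{\left(k \right)} = -31 - \frac{74}{k}$
$t = 21609$ ($t = \left(-102 + 5 \left(-9\right)\right)^{2} = \left(-102 - 45\right)^{2} = \left(-147\right)^{2} = 21609$)
$Q{\left(24 \right)} + t = \left(-31 - \frac{74}{24}\right) + 21609 = \left(-31 - \frac{37}{12}\right) + 21609 = - \frac{409}{12} + 21609 = \frac{258899}{12}$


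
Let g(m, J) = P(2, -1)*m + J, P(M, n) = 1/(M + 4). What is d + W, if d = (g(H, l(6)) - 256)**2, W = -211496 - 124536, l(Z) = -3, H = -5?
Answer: -9666671/36 ≈ -2.6852e+5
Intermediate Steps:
P(M, n) = 1/(4 + M)
g(m, J) = J + m/6 (g(m, J) = m/(4 + 2) + J = m/6 + J = J + m/6)
W = -336032
d = 2430481/36 (d = ((-3 + (1/6)*(-5)) - 256)**2 = ((-3 - 5/6) - 256)**2 = (-23/6 - 256)**2 = (-1559/6)**2 = 2430481/36 ≈ 67513.)
d + W = 2430481/36 - 336032 = -9666671/36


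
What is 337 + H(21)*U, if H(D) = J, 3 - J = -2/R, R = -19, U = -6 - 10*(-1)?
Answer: 6623/19 ≈ 348.58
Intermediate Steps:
U = 4 (U = -6 + 10 = 4)
J = 55/19 (J = 3 - (-2)/(-19) = 3 - (-2)*(-1)/19 = 3 - 1*2/19 = 3 - 2/19 = 55/19 ≈ 2.8947)
H(D) = 55/19
337 + H(21)*U = 337 + (55/19)*4 = 337 + 220/19 = 6623/19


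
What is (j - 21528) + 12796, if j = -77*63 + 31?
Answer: -13552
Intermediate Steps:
j = -4820 (j = -4851 + 31 = -4820)
(j - 21528) + 12796 = (-4820 - 21528) + 12796 = -26348 + 12796 = -13552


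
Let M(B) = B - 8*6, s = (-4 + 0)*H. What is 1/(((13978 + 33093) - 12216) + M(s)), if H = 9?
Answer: 1/34771 ≈ 2.8760e-5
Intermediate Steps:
s = -36 (s = (-4 + 0)*9 = -4*9 = -36)
M(B) = -48 + B (M(B) = B - 48 = -48 + B)
1/(((13978 + 33093) - 12216) + M(s)) = 1/(((13978 + 33093) - 12216) + (-48 - 36)) = 1/((47071 - 12216) - 84) = 1/(34855 - 84) = 1/34771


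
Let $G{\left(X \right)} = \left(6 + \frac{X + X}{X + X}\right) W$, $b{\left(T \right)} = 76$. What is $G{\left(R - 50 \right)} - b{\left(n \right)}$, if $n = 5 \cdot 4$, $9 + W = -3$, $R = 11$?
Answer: $-160$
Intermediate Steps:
$W = -12$ ($W = -9 - 3 = -12$)
$n = 20$
$G{\left(X \right)} = -84$ ($G{\left(X \right)} = \left(6 + \frac{X + X}{X + X}\right) \left(-12\right) = \left(6 + \frac{2 X}{2 X}\right) \left(-12\right) = \left(6 + 2 X \frac{1}{2 X}\right) \left(-12\right) = \left(6 + 1\right) \left(-12\right) = 7 \left(-12\right) = -84$)
$G{\left(R - 50 \right)} - b{\left(n \right)} = -84 - 76 = -160$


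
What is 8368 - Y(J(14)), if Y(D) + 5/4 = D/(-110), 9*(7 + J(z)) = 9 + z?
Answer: 3314207/396 ≈ 8369.2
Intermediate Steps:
J(z) = -6 + z/9 (J(z) = -7 + (9 + z)/9 = -7 + (1 + z/9) = -6 + z/9)
Y(D) = -5/4 - D/110 (Y(D) = -5/4 + D/(-110) = -5/4 + D*(-1/110) = -5/4 - D/110)
8368 - Y(J(14)) = 8368 - (-5/4 - (-6 + (⅑)*14)/110) = 8368 - (-5/4 - (-6 + 14/9)/110) = 8368 - (-5/4 - 1/110*(-40/9)) = 8368 - (-5/4 + 4/99) = 8368 - 1*(-479/396) = 8368 + 479/396 = 3314207/396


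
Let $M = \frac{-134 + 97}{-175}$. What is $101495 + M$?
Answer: $\frac{17761662}{175} \approx 1.015 \cdot 10^{5}$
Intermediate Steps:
$M = \frac{37}{175}$ ($M = \left(-37\right) \left(- \frac{1}{175}\right) = \frac{37}{175} \approx 0.21143$)
$101495 + M = 101495 + \frac{37}{175} = \frac{17761662}{175}$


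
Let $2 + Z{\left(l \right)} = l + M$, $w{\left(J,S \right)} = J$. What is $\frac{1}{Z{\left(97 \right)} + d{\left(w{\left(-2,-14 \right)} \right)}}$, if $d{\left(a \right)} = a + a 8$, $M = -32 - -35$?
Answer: $\frac{1}{80} \approx 0.0125$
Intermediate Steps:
$M = 3$ ($M = -32 + 35 = 3$)
$d{\left(a \right)} = 9 a$ ($d{\left(a \right)} = a + 8 a = 9 a$)
$Z{\left(l \right)} = 1 + l$ ($Z{\left(l \right)} = -2 + \left(l + 3\right) = -2 + \left(3 + l\right) = 1 + l$)
$\frac{1}{Z{\left(97 \right)} + d{\left(w{\left(-2,-14 \right)} \right)}} = \frac{1}{\left(1 + 97\right) + 9 \left(-2\right)} = \frac{1}{98 - 18} = \frac{1}{80}$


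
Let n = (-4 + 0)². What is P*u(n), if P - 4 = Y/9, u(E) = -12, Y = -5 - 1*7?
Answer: -32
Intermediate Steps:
Y = -12 (Y = -5 - 7 = -12)
n = 16 (n = (-4)² = 16)
P = 8/3 (P = 4 - 12/9 = 4 - 12*⅑ = 4 - 4/3 = 8/3 ≈ 2.6667)
P*u(n) = (8/3)*(-12) = -32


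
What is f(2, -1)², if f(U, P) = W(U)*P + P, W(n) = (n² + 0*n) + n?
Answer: 49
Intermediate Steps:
W(n) = n + n² (W(n) = (n² + 0) + n = n² + n = n + n²)
f(U, P) = P + P*U*(1 + U) (f(U, P) = (U*(1 + U))*P + P = P*U*(1 + U) + P = P + P*U*(1 + U))
f(2, -1)² = (-(1 + 2*(1 + 2)))² = (-(1 + 2*3))² = (-(1 + 6))² = (-1*7)² = (-7)² = 49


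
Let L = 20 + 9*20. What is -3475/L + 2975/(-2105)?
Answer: -63279/3368 ≈ -18.788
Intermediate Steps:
L = 200 (L = 20 + 180 = 200)
-3475/L + 2975/(-2105) = -3475/200 + 2975/(-2105) = -3475*1/200 + 2975*(-1/2105) = -139/8 - 595/421 = -63279/3368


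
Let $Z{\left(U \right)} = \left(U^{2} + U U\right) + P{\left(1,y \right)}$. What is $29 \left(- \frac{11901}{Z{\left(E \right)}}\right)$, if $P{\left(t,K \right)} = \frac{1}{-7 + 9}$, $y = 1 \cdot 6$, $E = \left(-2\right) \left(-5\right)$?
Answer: $- \frac{690258}{401} \approx -1721.3$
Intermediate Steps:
$E = 10$
$y = 6$
$P{\left(t,K \right)} = \frac{1}{2}$
$Z{\left(U \right)} = \frac{1}{2} + 2 U^{2}$ ($Z{\left(U \right)} = \left(U^{2} + U U\right) + \frac{1}{2} = \left(U^{2} + U^{2}\right) + \frac{1}{2} = 2 U^{2} + \frac{1}{2} = \frac{1}{2} + 2 U^{2}$)
$29 \left(- \frac{11901}{Z{\left(E \right)}}\right) = 29 \left(- \frac{11901}{\frac{1}{2} + 2 \cdot 10^{2}}\right) = 29 \left(- \frac{11901}{\frac{1}{2} + 2 \cdot 100}\right) = 29 \left(- \frac{11901}{\frac{1}{2} + 200}\right) = 29 \left(- \frac{11901}{\frac{401}{2}}\right) = 29 \left(\left(-11901\right) \frac{2}{401}\right) = 29 \left(- \frac{23802}{401}\right) = - \frac{690258}{401}$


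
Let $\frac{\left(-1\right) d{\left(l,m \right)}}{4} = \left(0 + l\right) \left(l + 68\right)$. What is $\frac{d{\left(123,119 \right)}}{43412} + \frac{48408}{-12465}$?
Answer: $- \frac{272737423}{45094215} \approx -6.0482$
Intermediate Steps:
$d{\left(l,m \right)} = - 4 l \left(68 + l\right)$ ($d{\left(l,m \right)} = - 4 \left(0 + l\right) \left(l + 68\right) = - 4 l \left(68 + l\right)$)
$\frac{d{\left(123,119 \right)}}{43412} + \frac{48408}{-12465} = \frac{\left(-4\right) 123 \left(68 + 123\right)}{43412} + \frac{48408}{-12465} = \left(-4\right) 123 \cdot 191 \cdot \frac{1}{43412} + 48408 \left(- \frac{1}{12465}\right) = \left(-93972\right) \frac{1}{43412} - \frac{16136}{4155} = - \frac{23493}{10853} - \frac{16136}{4155} = - \frac{272737423}{45094215}$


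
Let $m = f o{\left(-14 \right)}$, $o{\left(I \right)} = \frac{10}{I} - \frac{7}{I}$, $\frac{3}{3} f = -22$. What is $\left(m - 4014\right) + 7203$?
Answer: $\frac{22356}{7} \approx 3193.7$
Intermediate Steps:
$f = -22$
$o{\left(I \right)} = \frac{3}{I}$
$m = \frac{33}{7}$ ($m = - 22 \frac{3}{-14} = - 22 \cdot 3 \left(- \frac{1}{14}\right) = \left(-22\right) \left(- \frac{3}{14}\right) = \frac{33}{7} \approx 4.7143$)
$\left(m - 4014\right) + 7203 = \left(\frac{33}{7} - 4014\right) + 7203 = - \frac{28065}{7} + 7203 = \frac{22356}{7}$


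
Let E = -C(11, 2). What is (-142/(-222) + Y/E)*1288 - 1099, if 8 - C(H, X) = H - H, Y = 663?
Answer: -11879014/111 ≈ -1.0702e+5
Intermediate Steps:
C(H, X) = 8 (C(H, X) = 8 - (H - H) = 8 - 1*0 = 8 + 0 = 8)
E = -8 (E = -1*8 = -8)
(-142/(-222) + Y/E)*1288 - 1099 = (-142/(-222) + 663/(-8))*1288 - 1099 = (-142*(-1/222) + 663*(-1/8))*1288 - 1099 = (71/111 - 663/8)*1288 - 1099 = -73025/888*1288 - 1099 = -11757025/111 - 1099 = -11879014/111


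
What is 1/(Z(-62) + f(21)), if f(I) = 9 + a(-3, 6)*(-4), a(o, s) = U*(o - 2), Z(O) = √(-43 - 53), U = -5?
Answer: -91/8377 - 4*I*√6/8377 ≈ -0.010863 - 0.0011696*I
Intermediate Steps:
Z(O) = 4*I*√6 (Z(O) = √(-96) = 4*I*√6)
a(o, s) = 10 - 5*o (a(o, s) = -5*(o - 2) = -5*(-2 + o) = 10 - 5*o)
f(I) = -91 (f(I) = 9 + (10 - 5*(-3))*(-4) = 9 + (10 + 15)*(-4) = 9 + 25*(-4) = 9 - 100 = -91)
1/(Z(-62) + f(21)) = 1/(4*I*√6 - 91) = 1/(-91 + 4*I*√6)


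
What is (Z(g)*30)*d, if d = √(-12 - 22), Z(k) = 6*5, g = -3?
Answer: 900*I*√34 ≈ 5247.9*I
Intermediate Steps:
Z(k) = 30
d = I*√34 (d = √(-34) = I*√34 ≈ 5.8309*I)
(Z(g)*30)*d = (30*30)*(I*√34) = 900*(I*√34) = 900*I*√34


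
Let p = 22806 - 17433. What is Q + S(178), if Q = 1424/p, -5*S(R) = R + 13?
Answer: -1019123/26865 ≈ -37.935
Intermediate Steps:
S(R) = -13/5 - R/5 (S(R) = -(R + 13)/5 = -(13 + R)/5 = -13/5 - R/5)
p = 5373
Q = 1424/5373 ≈ 0.26503
Q + S(178) = 1424/5373 + (-13/5 - ⅕*178) = 1424/5373 + (-13/5 - 178/5) = 1424/5373 - 191/5 = -1019123/26865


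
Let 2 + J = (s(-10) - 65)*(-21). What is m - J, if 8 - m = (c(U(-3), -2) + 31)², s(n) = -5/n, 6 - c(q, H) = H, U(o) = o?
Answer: -5731/2 ≈ -2865.5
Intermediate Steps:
c(q, H) = 6 - H
J = 2705/2 (J = -2 + (-5/(-10) - 65)*(-21) = -2 + (-5*(-⅒) - 65)*(-21) = -2 + (½ - 65)*(-21) = -2 - 129/2*(-21) = -2 + 2709/2 = 2705/2 ≈ 1352.5)
m = -1513 (m = 8 - ((6 - 1*(-2)) + 31)² = 8 - ((6 + 2) + 31)² = 8 - (8 + 31)² = 8 - 1*39² = 8 - 1*1521 = 8 - 1521 = -1513)
m - J = -1513 - 1*2705/2 = -1513 - 2705/2 = -5731/2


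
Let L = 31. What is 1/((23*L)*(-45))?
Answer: -1/32085 ≈ -3.1167e-5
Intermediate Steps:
1/((23*L)*(-45)) = 1/((23*31)*(-45)) = 1/(713*(-45)) = 1/(-32085) = -1/32085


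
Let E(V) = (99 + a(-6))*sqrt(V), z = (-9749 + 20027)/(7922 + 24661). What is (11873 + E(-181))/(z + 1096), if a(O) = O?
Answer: 128952653/11907082 + 1010073*I*sqrt(181)/11907082 ≈ 10.83 + 1.1413*I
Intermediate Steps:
z = 3426/10861 (z = 10278/32583 = 10278*(1/32583) = 3426/10861 ≈ 0.31544)
E(V) = 93*sqrt(V) (E(V) = (99 - 6)*sqrt(V) = 93*sqrt(V))
(11873 + E(-181))/(z + 1096) = (11873 + 93*sqrt(-181))/(3426/10861 + 1096) = (11873 + 93*(I*sqrt(181)))/(11907082/10861) = (11873 + 93*I*sqrt(181))*(10861/11907082) = 128952653/11907082 + 1010073*I*sqrt(181)/11907082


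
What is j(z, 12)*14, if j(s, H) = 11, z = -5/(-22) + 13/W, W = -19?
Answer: 154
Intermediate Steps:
z = -191/418 (z = -5/(-22) + 13/(-19) = -5*(-1/22) + 13*(-1/19) = 5/22 - 13/19 = -191/418 ≈ -0.45694)
j(z, 12)*14 = 11*14 = 154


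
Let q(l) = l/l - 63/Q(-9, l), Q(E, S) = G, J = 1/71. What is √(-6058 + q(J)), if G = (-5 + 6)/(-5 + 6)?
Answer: 6*I*√170 ≈ 78.23*I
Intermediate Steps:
G = 1 (G = 1/1 = 1*1 = 1)
J = 1/71 ≈ 0.014085
Q(E, S) = 1
q(l) = -62 (q(l) = l/l - 63/1 = 1 - 63*1 = 1 - 63 = -62)
√(-6058 + q(J)) = √(-6058 - 62) = √(-6120) = 6*I*√170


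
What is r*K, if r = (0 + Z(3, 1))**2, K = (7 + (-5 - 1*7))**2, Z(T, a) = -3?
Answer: 225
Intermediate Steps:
K = 25 (K = (7 + (-5 - 7))**2 = (7 - 12)**2 = (-5)**2 = 25)
r = 9 (r = (0 - 3)**2 = (-3)**2 = 9)
r*K = 9*25 = 225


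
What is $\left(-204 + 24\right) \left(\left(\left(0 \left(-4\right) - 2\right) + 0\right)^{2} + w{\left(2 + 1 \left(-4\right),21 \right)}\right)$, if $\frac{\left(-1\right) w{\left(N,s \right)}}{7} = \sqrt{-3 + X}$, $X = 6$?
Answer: $-720 + 1260 \sqrt{3} \approx 1462.4$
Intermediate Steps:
$w{\left(N,s \right)} = - 7 \sqrt{3}$ ($w{\left(N,s \right)} = - 7 \sqrt{-3 + 6} = - 7 \sqrt{3}$)
$\left(-204 + 24\right) \left(\left(\left(0 \left(-4\right) - 2\right) + 0\right)^{2} + w{\left(2 + 1 \left(-4\right),21 \right)}\right) = \left(-204 + 24\right) \left(\left(\left(0 \left(-4\right) - 2\right) + 0\right)^{2} - 7 \sqrt{3}\right) = - 180 \left(\left(\left(0 - 2\right) + 0\right)^{2} - 7 \sqrt{3}\right) = - 180 \left(\left(-2 + 0\right)^{2} - 7 \sqrt{3}\right) = - 180 \left(\left(-2\right)^{2} - 7 \sqrt{3}\right) = - 180 \left(4 - 7 \sqrt{3}\right) = -720 + 1260 \sqrt{3}$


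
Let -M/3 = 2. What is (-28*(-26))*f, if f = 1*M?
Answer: -4368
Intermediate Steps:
M = -6 (M = -3*2 = -6)
f = -6 (f = 1*(-6) = -6)
(-28*(-26))*f = -28*(-26)*(-6) = 728*(-6) = -4368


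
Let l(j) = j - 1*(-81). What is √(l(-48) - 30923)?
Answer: I*√30890 ≈ 175.76*I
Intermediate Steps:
l(j) = 81 + j (l(j) = j + 81 = 81 + j)
√(l(-48) - 30923) = √((81 - 48) - 30923) = √(33 - 30923) = √(-30890) = I*√30890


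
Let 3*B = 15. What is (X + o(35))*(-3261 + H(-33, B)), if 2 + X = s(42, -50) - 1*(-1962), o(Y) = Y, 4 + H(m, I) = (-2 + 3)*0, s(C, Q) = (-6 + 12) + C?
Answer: -6670395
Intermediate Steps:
B = 5 (B = (1/3)*15 = 5)
s(C, Q) = 6 + C
H(m, I) = -4 (H(m, I) = -4 + (-2 + 3)*0 = -4 + 1*0 = -4 + 0 = -4)
X = 2008 (X = -2 + ((6 + 42) - 1*(-1962)) = -2 + (48 + 1962) = -2 + 2010 = 2008)
(X + o(35))*(-3261 + H(-33, B)) = (2008 + 35)*(-3261 - 4) = 2043*(-3265) = -6670395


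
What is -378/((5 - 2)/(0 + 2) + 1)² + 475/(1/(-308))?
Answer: -3659012/25 ≈ -1.4636e+5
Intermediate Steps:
-378/((5 - 2)/(0 + 2) + 1)² + 475/(1/(-308)) = -378/(3/2 + 1)² + 475/(-1/308) = -378/(3*(½) + 1)² + 475*(-308) = -378/(3/2 + 1)² - 146300 = -378/((5/2)²) - 146300 = -378/25/4 - 146300 = -378*4/25 - 146300 = -1512/25 - 146300 = -3659012/25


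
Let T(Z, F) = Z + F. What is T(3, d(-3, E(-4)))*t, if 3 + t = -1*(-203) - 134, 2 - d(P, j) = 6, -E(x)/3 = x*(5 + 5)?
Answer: -66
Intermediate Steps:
E(x) = -30*x (E(x) = -3*x*(5 + 5) = -3*x*10 = -30*x)
d(P, j) = -4 (d(P, j) = 2 - 1*6 = 2 - 6 = -4)
t = 66 (t = -3 + (-1*(-203) - 134) = -3 + (203 - 134) = -3 + 69 = 66)
T(Z, F) = F + Z
T(3, d(-3, E(-4)))*t = (-4 + 3)*66 = -1*66 = -66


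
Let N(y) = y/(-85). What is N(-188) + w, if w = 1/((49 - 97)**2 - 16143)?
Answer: 2601647/1176315 ≈ 2.2117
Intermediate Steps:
N(y) = -y/85 (N(y) = y*(-1/85) = -y/85)
w = -1/13839 (w = 1/((-48)**2 - 16143) = 1/(2304 - 16143) = 1/(-13839) = -1/13839 ≈ -7.2260e-5)
N(-188) + w = -1/85*(-188) - 1/13839 = 188/85 - 1/13839 = 2601647/1176315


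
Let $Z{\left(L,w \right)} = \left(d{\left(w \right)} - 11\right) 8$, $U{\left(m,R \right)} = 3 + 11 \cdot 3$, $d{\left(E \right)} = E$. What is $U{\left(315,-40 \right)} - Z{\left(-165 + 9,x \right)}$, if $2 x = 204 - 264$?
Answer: $364$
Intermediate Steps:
$x = -30$ ($x = \frac{204 - 264}{2} = \frac{1}{2} \left(-60\right) = -30$)
$U{\left(m,R \right)} = 36$ ($U{\left(m,R \right)} = 3 + 33 = 36$)
$Z{\left(L,w \right)} = -88 + 8 w$ ($Z{\left(L,w \right)} = \left(w - 11\right) 8 = \left(-11 + w\right) 8 = -88 + 8 w$)
$U{\left(315,-40 \right)} - Z{\left(-165 + 9,x \right)} = 36 - \left(-88 + 8 \left(-30\right)\right) = 36 - \left(-88 - 240\right) = 36 - -328 = 36 + 328 = 364$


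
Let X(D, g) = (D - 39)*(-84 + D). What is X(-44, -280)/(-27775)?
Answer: -10624/27775 ≈ -0.38250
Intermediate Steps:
X(D, g) = (-84 + D)*(-39 + D) (X(D, g) = (-39 + D)*(-84 + D) = (-84 + D)*(-39 + D))
X(-44, -280)/(-27775) = (3276 + (-44)² - 123*(-44))/(-27775) = (3276 + 1936 + 5412)*(-1/27775) = 10624*(-1/27775) = -10624/27775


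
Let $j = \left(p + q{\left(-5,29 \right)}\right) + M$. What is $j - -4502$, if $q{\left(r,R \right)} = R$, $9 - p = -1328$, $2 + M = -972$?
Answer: $4894$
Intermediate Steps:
$M = -974$ ($M = -2 - 972 = -974$)
$p = 1337$ ($p = 9 - -1328 = 9 + 1328 = 1337$)
$j = 392$ ($j = \left(1337 + 29\right) - 974 = 1366 - 974 = 392$)
$j - -4502 = 392 - -4502 = 392 + 4502 = 4894$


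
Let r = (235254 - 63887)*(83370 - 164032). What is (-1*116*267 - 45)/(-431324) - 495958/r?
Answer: 214477929923305/2981053761989548 ≈ 0.071947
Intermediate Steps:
r = -13822804954 (r = 171367*(-80662) = -13822804954)
(-1*116*267 - 45)/(-431324) - 495958/r = (-1*116*267 - 45)/(-431324) - 495958/(-13822804954) = (-116*267 - 45)*(-1/431324) - 495958*(-1/13822804954) = (-30972 - 45)*(-1/431324) + 247979/6911402477 = -31017*(-1/431324) + 247979/6911402477 = 31017/431324 + 247979/6911402477 = 214477929923305/2981053761989548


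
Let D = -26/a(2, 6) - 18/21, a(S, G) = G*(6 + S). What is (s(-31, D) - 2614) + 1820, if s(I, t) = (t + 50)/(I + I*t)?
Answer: -1640973/2077 ≈ -790.07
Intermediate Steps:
D = -235/168 (D = -26*1/(6*(6 + 2)) - 18/21 = -26/(6*8) - 18*1/21 = -26/48 - 6/7 = -26*1/48 - 6/7 = -13/24 - 6/7 = -235/168 ≈ -1.3988)
s(I, t) = (50 + t)/(I + I*t)
(s(-31, D) - 2614) + 1820 = ((50 - 235/168)/((-31)*(1 - 235/168)) - 2614) + 1820 = (-1/31*8165/168/(-67/168) - 2614) + 1820 = (-1/31*(-168/67)*8165/168 - 2614) + 1820 = (8165/2077 - 2614) + 1820 = -5421113/2077 + 1820 = -1640973/2077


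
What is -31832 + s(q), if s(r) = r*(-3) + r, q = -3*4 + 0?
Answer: -31808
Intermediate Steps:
q = -12 (q = -12 + 0 = -12)
s(r) = -2*r (s(r) = -3*r + r = -2*r)
-31832 + s(q) = -31832 - 2*(-12) = -31832 + 24 = -31808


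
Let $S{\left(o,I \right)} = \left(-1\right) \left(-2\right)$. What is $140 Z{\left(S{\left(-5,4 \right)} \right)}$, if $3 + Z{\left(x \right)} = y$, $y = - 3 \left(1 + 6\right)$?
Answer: $-3360$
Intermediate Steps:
$S{\left(o,I \right)} = 2$
$y = -21$ ($y = \left(-3\right) 7 = -21$)
$Z{\left(x \right)} = -24$ ($Z{\left(x \right)} = -3 - 21 = -24$)
$140 Z{\left(S{\left(-5,4 \right)} \right)} = 140 \left(-24\right) = -3360$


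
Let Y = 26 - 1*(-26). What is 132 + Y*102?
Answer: 5436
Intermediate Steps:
Y = 52 (Y = 26 + 26 = 52)
132 + Y*102 = 132 + 52*102 = 132 + 5304 = 5436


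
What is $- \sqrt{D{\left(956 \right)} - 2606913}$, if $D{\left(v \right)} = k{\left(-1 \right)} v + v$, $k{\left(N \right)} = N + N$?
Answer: $- i \sqrt{2607869} \approx - 1614.9 i$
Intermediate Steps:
$k{\left(N \right)} = 2 N$
$D{\left(v \right)} = - v$ ($D{\left(v \right)} = 2 \left(-1\right) v + v = - 2 v + v = - v$)
$- \sqrt{D{\left(956 \right)} - 2606913} = - \sqrt{\left(-1\right) 956 - 2606913} = - \sqrt{-956 - 2606913} = - \sqrt{-2607869} = - i \sqrt{2607869}$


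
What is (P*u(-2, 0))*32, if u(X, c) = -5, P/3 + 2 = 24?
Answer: -10560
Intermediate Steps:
P = 66 (P = -6 + 3*24 = -6 + 72 = 66)
(P*u(-2, 0))*32 = (66*(-5))*32 = -330*32 = -10560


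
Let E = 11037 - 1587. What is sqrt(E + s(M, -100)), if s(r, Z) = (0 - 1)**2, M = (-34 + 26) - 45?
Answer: sqrt(9451) ≈ 97.216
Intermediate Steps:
M = -53 (M = -8 - 45 = -53)
s(r, Z) = 1 (s(r, Z) = (-1)**2 = 1)
E = 9450 (E = 11037 - 1*1587 = 11037 - 1587 = 9450)
sqrt(E + s(M, -100)) = sqrt(9450 + 1) = sqrt(9451)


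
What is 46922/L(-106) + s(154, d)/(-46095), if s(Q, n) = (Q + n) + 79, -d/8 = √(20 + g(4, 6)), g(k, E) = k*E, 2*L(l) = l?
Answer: -2162881939/2443035 + 16*√11/46095 ≈ -885.32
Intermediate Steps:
L(l) = l/2
g(k, E) = E*k
d = -16*√11 (d = -8*√(20 + 6*4) = -8*√(20 + 24) = -16*√11 ≈ -53.066)
s(Q, n) = 79 + Q + n
46922/L(-106) + s(154, d)/(-46095) = 46922/(((½)*(-106))) + (79 + 154 - 16*√11)/(-46095) = 46922/(-53) + (233 - 16*√11)*(-1/46095) = 46922*(-1/53) + (-233/46095 + 16*√11/46095) = -46922/53 + (-233/46095 + 16*√11/46095) = -2162881939/2443035 + 16*√11/46095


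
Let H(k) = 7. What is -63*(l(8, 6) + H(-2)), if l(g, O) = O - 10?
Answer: -189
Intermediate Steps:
l(g, O) = -10 + O
-63*(l(8, 6) + H(-2)) = -63*((-10 + 6) + 7) = -63*(-4 + 7) = -63*3 = -189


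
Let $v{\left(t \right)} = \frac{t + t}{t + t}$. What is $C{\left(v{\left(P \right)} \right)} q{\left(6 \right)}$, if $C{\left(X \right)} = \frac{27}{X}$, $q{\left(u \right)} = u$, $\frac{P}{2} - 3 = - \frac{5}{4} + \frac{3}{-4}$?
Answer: $162$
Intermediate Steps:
$P = 2$ ($P = 6 + 2 \left(- \frac{5}{4} + \frac{3}{-4}\right) = 6 + 2 \left(\left(-5\right) \frac{1}{4} + 3 \left(- \frac{1}{4}\right)\right) = 6 + 2 \left(- \frac{5}{4} - \frac{3}{4}\right) = 6 + 2 \left(-2\right) = 6 - 4 = 2$)
$v{\left(t \right)} = 1$ ($v{\left(t \right)} = \frac{2 t}{2 t} = 2 t \frac{1}{2 t} = 1$)
$C{\left(v{\left(P \right)} \right)} q{\left(6 \right)} = \frac{27}{1} \cdot 6 = 27 \cdot 1 \cdot 6 = 27 \cdot 6 = 162$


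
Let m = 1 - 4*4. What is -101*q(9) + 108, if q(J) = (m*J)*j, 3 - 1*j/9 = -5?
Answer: 981828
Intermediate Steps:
j = 72 (j = 27 - 9*(-5) = 27 + 45 = 72)
m = -15 (m = 1 - 16 = -15)
q(J) = -1080*J (q(J) = -15*J*72 = -1080*J)
-101*q(9) + 108 = -(-109080)*9 + 108 = -101*(-9720) + 108 = 981720 + 108 = 981828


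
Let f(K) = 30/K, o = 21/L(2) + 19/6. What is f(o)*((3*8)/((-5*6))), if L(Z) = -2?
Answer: 36/11 ≈ 3.2727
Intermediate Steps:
o = -22/3 (o = 21/(-2) + 19/6 = 21*(-1/2) + 19*(1/6) = -21/2 + 19/6 = -22/3 ≈ -7.3333)
f(o)*((3*8)/((-5*6))) = (30/(-22/3))*((3*8)/((-5*6))) = (30*(-3/22))*(24/(-30)) = -1080*(-1)/(11*30) = -45/11*(-4/5) = 36/11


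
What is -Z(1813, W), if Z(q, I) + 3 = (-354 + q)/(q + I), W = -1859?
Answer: 1597/46 ≈ 34.717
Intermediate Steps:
Z(q, I) = -3 + (-354 + q)/(I + q) (Z(q, I) = -3 + (-354 + q)/(q + I) = -3 + (-354 + q)/(I + q))
-Z(1813, W) = -(-354 - 3*(-1859) - 2*1813)/(-1859 + 1813) = -(-354 + 5577 - 3626)/(-46) = -(-1)*1597/46 = -1*(-1597/46) = 1597/46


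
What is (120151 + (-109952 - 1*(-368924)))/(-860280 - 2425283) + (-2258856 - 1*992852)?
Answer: -10683691870727/3285563 ≈ -3.2517e+6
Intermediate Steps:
(120151 + (-109952 - 1*(-368924)))/(-860280 - 2425283) + (-2258856 - 1*992852) = (120151 + (-109952 + 368924))/(-3285563) + (-2258856 - 992852) = (120151 + 258972)*(-1/3285563) - 3251708 = 379123*(-1/3285563) - 3251708 = -379123/3285563 - 3251708 = -10683691870727/3285563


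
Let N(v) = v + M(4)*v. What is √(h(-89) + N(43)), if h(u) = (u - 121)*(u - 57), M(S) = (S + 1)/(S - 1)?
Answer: 2*√69243/3 ≈ 175.43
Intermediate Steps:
M(S) = (1 + S)/(-1 + S)
N(v) = 8*v/3 (N(v) = v + ((1 + 4)/(-1 + 4))*v = v + (5/3)*v = v + ((⅓)*5)*v = v + 5*v/3 = 8*v/3)
h(u) = (-121 + u)*(-57 + u)
√(h(-89) + N(43)) = √((6897 + (-89)² - 178*(-89)) + (8/3)*43) = √((6897 + 7921 + 15842) + 344/3) = √(30660 + 344/3) = √(92324/3) = 2*√69243/3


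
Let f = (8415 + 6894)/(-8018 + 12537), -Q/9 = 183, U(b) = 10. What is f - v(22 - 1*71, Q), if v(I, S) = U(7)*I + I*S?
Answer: -362467238/4519 ≈ -80210.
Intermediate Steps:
Q = -1647 (Q = -9*183 = -1647)
v(I, S) = 10*I + I*S
f = 15309/4519 ≈ 3.3877
f - v(22 - 1*71, Q) = 15309/4519 - (22 - 1*71)*(10 - 1647) = 15309/4519 - (22 - 71)*(-1637) = 15309/4519 - (-49)*(-1637) = 15309/4519 - 1*80213 = 15309/4519 - 80213 = -362467238/4519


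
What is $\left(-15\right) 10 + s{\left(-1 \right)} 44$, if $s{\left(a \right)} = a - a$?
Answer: $-150$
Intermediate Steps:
$s{\left(a \right)} = 0$
$\left(-15\right) 10 + s{\left(-1 \right)} 44 = \left(-15\right) 10 + 0 \cdot 44 = -150 + 0 = -150$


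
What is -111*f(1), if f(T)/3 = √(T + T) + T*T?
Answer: -333 - 333*√2 ≈ -803.93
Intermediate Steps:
f(T) = 3*T² + 3*√2*√T (f(T) = 3*(√(T + T) + T*T) = 3*(√(2*T) + T²) = 3*(√2*√T + T²) = 3*(T² + √2*√T) = 3*T² + 3*√2*√T)
-111*f(1) = -111*(3*1² + 3*√2*√1) = -111*(3*1 + 3*√2*1) = -111*(3 + 3*√2) = -333 - 333*√2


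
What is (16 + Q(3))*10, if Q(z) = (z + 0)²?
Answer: 250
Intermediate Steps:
Q(z) = z²
(16 + Q(3))*10 = (16 + 3²)*10 = (16 + 9)*10 = 25*10 = 250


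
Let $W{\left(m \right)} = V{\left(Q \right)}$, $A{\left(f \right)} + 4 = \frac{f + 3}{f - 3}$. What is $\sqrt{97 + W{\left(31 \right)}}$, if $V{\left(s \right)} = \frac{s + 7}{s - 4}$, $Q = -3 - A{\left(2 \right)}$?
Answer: $\frac{3 \sqrt{46}}{2} \approx 10.173$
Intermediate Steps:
$A{\left(f \right)} = -4 + \frac{3 + f}{-3 + f}$ ($A{\left(f \right)} = -4 + \frac{f + 3}{f - 3} = -4 + \frac{3 + f}{-3 + f}$)
$Q = 6$ ($Q = -3 - \frac{3 \left(5 - 2\right)}{-3 + 2} = -3 - \frac{3 \left(5 - 2\right)}{-1} = -3 - 3 \left(-1\right) 3 = -3 - -9 = -3 + 9 = 6$)
$V{\left(s \right)} = \frac{7 + s}{-4 + s}$
$W{\left(m \right)} = \frac{13}{2}$ ($W{\left(m \right)} = \frac{7 + 6}{-4 + 6} = \frac{1}{2} \cdot 13 = \frac{13}{2}$)
$\sqrt{97 + W{\left(31 \right)}} = \sqrt{97 + \frac{13}{2}} = \sqrt{\frac{207}{2}} = \frac{3 \sqrt{46}}{2}$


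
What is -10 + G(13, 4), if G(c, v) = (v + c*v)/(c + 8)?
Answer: -22/3 ≈ -7.3333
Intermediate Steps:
G(c, v) = (v + c*v)/(8 + c)
-10 + G(13, 4) = -10 + 4*(1 + 13)/(8 + 13) = -10 + 4*14/21 = -10 + 4*(1/21)*14 = -10 + 8/3 = -22/3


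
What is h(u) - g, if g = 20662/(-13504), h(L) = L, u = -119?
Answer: -793157/6752 ≈ -117.47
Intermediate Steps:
g = -10331/6752 (g = 20662*(-1/13504) = -10331/6752 ≈ -1.5301)
h(u) - g = -119 - 1*(-10331/6752) = -119 + 10331/6752 = -793157/6752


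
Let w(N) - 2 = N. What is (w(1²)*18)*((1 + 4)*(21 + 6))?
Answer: 7290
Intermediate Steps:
w(N) = 2 + N
(w(1²)*18)*((1 + 4)*(21 + 6)) = ((2 + 1²)*18)*((1 + 4)*(21 + 6)) = ((2 + 1)*18)*(5*27) = (3*18)*135 = 54*135 = 7290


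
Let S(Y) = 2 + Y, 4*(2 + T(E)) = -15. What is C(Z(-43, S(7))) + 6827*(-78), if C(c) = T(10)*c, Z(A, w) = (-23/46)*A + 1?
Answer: -4261083/8 ≈ -5.3264e+5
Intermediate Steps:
T(E) = -23/4 (T(E) = -2 + (1/4)*(-15) = -2 - 15/4 = -23/4)
Z(A, w) = 1 - A/2 (Z(A, w) = (-23*1/46)*A + 1 = -A/2 + 1 = 1 - A/2)
C(c) = -23*c/4
C(Z(-43, S(7))) + 6827*(-78) = -23*(1 - 1/2*(-43))/4 + 6827*(-78) = -23*(1 + 43/2)/4 - 532506 = -23/4*45/2 - 532506 = -1035/8 - 532506 = -4261083/8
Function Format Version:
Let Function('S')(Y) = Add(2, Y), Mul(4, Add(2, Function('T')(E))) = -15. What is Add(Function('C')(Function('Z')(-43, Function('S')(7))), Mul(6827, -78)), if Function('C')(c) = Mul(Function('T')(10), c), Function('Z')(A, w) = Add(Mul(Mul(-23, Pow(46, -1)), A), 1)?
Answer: Rational(-4261083, 8) ≈ -5.3264e+5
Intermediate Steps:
Function('T')(E) = Rational(-23, 4) (Function('T')(E) = Add(-2, Mul(Rational(1, 4), -15)) = Add(-2, Rational(-15, 4)) = Rational(-23, 4))
Function('Z')(A, w) = Add(1, Mul(Rational(-1, 2), A)) (Function('Z')(A, w) = Add(Mul(Mul(-23, Rational(1, 46)), A), 1) = Add(Mul(Rational(-1, 2), A), 1) = Add(1, Mul(Rational(-1, 2), A)))
Function('C')(c) = Mul(Rational(-23, 4), c)
Add(Function('C')(Function('Z')(-43, Function('S')(7))), Mul(6827, -78)) = Add(Mul(Rational(-23, 4), Add(1, Mul(Rational(-1, 2), -43))), Mul(6827, -78)) = Add(Mul(Rational(-23, 4), Add(1, Rational(43, 2))), -532506) = Add(Mul(Rational(-23, 4), Rational(45, 2)), -532506) = Add(Rational(-1035, 8), -532506) = Rational(-4261083, 8)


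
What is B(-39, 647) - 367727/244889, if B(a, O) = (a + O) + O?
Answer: 306967968/244889 ≈ 1253.5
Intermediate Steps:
B(a, O) = a + 2*O (B(a, O) = (O + a) + O = a + 2*O)
B(-39, 647) - 367727/244889 = (-39 + 2*647) - 367727/244889 = (-39 + 1294) - 367727/244889 = 1255 - 1*367727/244889 = 1255 - 367727/244889 = 306967968/244889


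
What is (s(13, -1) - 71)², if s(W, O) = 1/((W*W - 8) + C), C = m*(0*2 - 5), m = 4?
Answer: 100200100/19881 ≈ 5040.0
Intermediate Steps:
C = -20 (C = 4*(0*2 - 5) = 4*(0 - 5) = 4*(-5) = -20)
s(W, O) = 1/(-28 + W²) (s(W, O) = 1/((W*W - 8) - 20) = 1/((W² - 8) - 20) = 1/((-8 + W²) - 20) = 1/(-28 + W²))
(s(13, -1) - 71)² = (1/(-28 + 13²) - 71)² = (1/(-28 + 169) - 71)² = (1/141 - 71)² = (-10010/141)² = 100200100/19881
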